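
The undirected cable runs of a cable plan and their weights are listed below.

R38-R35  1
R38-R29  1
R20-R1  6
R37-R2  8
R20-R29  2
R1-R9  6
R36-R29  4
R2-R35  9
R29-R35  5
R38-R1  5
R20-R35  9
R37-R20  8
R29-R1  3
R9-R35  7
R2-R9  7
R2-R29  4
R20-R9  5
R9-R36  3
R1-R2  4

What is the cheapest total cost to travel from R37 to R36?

14

Candidate routes:
R37–R20–R29–R36: 8+2+4 = 14
R37–R2–R29–R36: 8+4+4 = 16
Cheapest is R37–R20–R29–R36 at 14.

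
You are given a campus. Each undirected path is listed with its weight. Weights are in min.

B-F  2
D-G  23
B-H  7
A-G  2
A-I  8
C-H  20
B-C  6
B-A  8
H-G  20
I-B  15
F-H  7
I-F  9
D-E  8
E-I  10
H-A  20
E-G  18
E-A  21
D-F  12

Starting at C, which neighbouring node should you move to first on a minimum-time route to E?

Candidate routes:
C → B → F → I → E: 6+2+9+10 = 27
C → B → I → E: 6+15+10 = 31
C → B → F → D → E: 6+2+12+8 = 28
The minimum is 27 min via C → B → F → I → E.
So from C the first move is to B.

B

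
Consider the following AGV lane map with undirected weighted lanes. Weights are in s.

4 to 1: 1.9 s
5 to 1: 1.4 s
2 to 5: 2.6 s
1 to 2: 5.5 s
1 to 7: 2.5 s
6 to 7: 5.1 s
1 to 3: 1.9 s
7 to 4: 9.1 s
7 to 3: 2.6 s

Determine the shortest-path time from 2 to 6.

11.6 s

Shortest distances from 2:
2: 0
5: 2.6  (via 2)
1: 4  (via 5)
3: 5.9  (via 1)
4: 5.9  (via 1)
7: 6.5  (via 1)
6: 11.6  (via 7)
Shortest route: 2–5–1–7–6 = 11.6 s.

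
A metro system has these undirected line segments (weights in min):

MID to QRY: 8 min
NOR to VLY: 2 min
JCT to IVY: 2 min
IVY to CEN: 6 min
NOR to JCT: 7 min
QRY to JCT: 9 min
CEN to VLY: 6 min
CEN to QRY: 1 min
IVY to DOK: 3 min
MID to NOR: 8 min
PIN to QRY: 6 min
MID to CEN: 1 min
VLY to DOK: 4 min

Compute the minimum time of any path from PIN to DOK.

Candidate routes:
PIN–QRY–CEN–VLY–DOK: 6+1+6+4 = 17
PIN–QRY–CEN–IVY–DOK: 6+1+6+3 = 16
Cheapest is PIN–QRY–CEN–IVY–DOK at 16 min.

16 min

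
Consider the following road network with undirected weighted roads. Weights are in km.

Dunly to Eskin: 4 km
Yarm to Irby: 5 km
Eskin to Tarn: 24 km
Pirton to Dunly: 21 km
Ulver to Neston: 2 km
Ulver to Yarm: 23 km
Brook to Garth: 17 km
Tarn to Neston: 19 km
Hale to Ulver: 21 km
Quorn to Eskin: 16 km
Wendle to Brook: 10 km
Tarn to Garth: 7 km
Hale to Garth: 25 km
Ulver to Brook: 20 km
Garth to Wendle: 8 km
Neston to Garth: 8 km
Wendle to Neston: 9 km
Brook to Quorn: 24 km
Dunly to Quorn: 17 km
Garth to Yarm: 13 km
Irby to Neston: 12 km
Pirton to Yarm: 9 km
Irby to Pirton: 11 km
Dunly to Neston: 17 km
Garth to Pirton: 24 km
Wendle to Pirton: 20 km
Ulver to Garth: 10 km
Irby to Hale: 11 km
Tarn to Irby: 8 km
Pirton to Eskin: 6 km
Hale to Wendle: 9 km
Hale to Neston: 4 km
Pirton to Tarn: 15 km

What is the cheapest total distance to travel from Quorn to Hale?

Compare a few routes:
Quorn → Dunly → Neston → Hale: 17+17+4 = 38
Quorn → Brook → Wendle → Hale: 24+10+9 = 43
Quorn → Eskin → Dunly → Neston → Hale: 16+4+17+4 = 41
Cheapest is Quorn → Dunly → Neston → Hale at 38 km.

38 km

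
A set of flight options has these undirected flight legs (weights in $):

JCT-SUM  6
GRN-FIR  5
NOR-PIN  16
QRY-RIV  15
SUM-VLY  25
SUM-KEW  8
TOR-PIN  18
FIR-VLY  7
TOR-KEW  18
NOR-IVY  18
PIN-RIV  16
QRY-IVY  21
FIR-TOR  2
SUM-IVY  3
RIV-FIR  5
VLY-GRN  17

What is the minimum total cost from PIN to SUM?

$37

Settle nodes by increasing distance from PIN:
PIN: 0
RIV: 16  (via PIN)
NOR: 16  (via PIN)
TOR: 18  (via PIN)
FIR: 20  (via TOR)
GRN: 25  (via FIR)
VLY: 27  (via FIR)
QRY: 31  (via RIV)
IVY: 34  (via NOR)
KEW: 36  (via TOR)
SUM: 37  (via IVY)
Shortest route: PIN → NOR → IVY → SUM = $37.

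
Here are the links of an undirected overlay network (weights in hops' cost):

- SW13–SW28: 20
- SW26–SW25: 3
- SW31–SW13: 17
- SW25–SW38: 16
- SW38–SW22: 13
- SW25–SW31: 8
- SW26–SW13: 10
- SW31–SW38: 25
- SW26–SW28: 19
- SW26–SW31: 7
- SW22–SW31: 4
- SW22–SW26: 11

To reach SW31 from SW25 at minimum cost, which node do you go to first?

Compare a few routes:
SW25 → SW31: 8 = 8
SW25 → SW26 → SW31: 3+7 = 10
The minimum is 8 hops' cost via SW25 → SW31.
So from SW25 the first move is to SW31.

SW31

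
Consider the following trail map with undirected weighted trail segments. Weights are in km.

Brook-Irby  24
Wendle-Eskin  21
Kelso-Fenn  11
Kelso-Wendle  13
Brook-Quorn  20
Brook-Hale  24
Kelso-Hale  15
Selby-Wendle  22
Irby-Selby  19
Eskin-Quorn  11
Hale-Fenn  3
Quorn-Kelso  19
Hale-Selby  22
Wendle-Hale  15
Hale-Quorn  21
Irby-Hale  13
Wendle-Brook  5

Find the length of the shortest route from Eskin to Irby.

45 km

Candidate routes:
Eskin → Wendle → Hale → Irby: 21+15+13 = 49
Eskin → Quorn → Hale → Irby: 11+21+13 = 45
Cheapest is Eskin → Quorn → Hale → Irby at 45 km.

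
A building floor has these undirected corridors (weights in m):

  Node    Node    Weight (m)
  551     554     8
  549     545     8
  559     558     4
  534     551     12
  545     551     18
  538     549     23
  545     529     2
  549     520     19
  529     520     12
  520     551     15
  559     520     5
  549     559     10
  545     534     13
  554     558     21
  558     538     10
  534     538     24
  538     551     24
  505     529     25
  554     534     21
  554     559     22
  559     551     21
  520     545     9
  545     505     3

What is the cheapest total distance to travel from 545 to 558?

Running Dijkstra from 545:
545: 0
529: 2  (via 545)
505: 3  (via 545)
549: 8  (via 545)
520: 9  (via 545)
534: 13  (via 545)
559: 14  (via 520)
551: 18  (via 545)
558: 18  (via 559)
Shortest route: 545 → 520 → 559 → 558 = 18 m.

18 m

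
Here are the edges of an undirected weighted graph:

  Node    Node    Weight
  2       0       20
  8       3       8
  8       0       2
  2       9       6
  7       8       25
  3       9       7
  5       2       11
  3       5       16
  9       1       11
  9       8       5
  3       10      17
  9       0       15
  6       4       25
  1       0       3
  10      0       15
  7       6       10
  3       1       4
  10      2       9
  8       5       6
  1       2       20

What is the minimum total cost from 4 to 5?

Candidate routes:
4–6–7–8–9–2–5: 25+10+25+5+6+11 = 82
4–6–7–8–5: 25+10+25+6 = 66
Cheapest is 4–6–7–8–5 at 66.

66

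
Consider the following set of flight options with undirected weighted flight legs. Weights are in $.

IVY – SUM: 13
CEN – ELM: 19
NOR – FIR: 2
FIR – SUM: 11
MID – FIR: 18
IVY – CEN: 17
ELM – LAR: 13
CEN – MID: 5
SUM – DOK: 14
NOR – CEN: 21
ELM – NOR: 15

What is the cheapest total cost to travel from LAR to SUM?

$41

Enumerating some paths:
LAR–ELM–NOR–FIR–SUM: 13+15+2+11 = 41
LAR–ELM–CEN–IVY–SUM: 13+19+17+13 = 62
LAR–ELM–CEN–NOR–FIR–SUM: 13+19+21+2+11 = 66
Cheapest is LAR–ELM–NOR–FIR–SUM at $41.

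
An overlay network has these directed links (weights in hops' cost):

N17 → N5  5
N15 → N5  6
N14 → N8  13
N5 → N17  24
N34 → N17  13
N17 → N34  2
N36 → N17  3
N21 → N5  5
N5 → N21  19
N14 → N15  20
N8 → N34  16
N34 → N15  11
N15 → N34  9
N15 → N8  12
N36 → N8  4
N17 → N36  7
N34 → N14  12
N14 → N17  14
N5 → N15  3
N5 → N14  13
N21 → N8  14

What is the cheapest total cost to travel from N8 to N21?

52 hops' cost

Running Dijkstra from N8:
N8: 0
N34: 16  (via N8)
N15: 27  (via N34)
N14: 28  (via N34)
N17: 29  (via N34)
N5: 33  (via N15)
N36: 36  (via N17)
N21: 52  (via N5)
Shortest route: N8–N34–N15–N5–N21 = 52 hops' cost.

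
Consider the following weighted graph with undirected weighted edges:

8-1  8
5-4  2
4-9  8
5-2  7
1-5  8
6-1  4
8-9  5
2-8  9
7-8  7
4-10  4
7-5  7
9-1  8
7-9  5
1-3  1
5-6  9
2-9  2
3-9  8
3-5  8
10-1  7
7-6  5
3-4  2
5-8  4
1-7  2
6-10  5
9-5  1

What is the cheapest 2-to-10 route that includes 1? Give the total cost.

15

Best 2 to 1: 2 → 9 → 5 → 4 → 3 → 1 costing 8
Shortest 1→10: 1 → 10 = 7
Total via 1: 8 + 7 = 15.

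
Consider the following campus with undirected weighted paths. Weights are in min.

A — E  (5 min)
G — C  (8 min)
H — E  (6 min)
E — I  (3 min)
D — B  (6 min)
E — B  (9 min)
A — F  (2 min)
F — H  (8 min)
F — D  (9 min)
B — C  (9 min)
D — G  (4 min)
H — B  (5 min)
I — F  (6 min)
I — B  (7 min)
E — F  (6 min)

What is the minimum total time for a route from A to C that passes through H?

Shortest A→H: A–F–H = 10
Best H to C: H–B–C costing 14
Total via H: 10 + 14 = 24 min.

24 min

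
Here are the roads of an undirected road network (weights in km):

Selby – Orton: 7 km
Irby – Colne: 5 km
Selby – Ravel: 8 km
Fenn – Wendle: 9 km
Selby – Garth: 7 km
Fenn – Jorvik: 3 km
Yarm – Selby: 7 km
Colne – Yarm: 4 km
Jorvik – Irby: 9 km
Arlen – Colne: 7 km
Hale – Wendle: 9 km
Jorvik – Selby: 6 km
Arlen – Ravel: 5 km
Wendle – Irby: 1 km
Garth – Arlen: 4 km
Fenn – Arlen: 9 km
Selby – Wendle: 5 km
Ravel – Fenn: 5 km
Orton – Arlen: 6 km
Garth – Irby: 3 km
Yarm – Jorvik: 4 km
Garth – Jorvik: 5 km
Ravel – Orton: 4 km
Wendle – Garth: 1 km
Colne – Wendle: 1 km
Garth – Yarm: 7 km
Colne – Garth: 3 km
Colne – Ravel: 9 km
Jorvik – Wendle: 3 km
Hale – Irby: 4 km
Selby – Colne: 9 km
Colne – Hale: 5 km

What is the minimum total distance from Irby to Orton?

12 km

Compare a few routes:
Irby - Wendle - Garth - Arlen - Orton: 1+1+4+6 = 12
Irby - Garth - Arlen - Orton: 3+4+6 = 13
Irby - Wendle - Selby - Orton: 1+5+7 = 13
Cheapest is Irby - Wendle - Garth - Arlen - Orton at 12 km.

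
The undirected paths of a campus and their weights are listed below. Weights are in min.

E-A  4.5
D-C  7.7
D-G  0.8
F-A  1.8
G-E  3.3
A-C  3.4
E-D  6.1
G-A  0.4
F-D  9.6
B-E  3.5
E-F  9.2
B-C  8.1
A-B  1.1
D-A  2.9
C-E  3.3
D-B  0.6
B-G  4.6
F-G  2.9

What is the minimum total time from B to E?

3.5 min

Running Dijkstra from B:
B: 0
D: 0.6  (via B)
A: 1.1  (via B)
G: 1.4  (via D)
F: 2.9  (via A)
E: 3.5  (via B)
Shortest route: B–E = 3.5 min.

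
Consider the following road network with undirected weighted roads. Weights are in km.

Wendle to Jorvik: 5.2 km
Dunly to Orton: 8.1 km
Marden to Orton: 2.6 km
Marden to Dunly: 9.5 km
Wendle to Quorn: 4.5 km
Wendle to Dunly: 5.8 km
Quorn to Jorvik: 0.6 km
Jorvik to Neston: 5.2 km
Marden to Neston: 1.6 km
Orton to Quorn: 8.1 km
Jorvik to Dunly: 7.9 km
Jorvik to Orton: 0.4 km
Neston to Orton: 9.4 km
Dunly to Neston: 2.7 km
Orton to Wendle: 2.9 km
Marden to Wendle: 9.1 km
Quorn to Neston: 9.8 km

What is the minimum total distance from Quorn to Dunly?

7.9 km

Compare a few routes:
Quorn - Jorvik - Neston - Dunly: 0.6+5.2+2.7 = 8.5
Quorn - Jorvik - Dunly: 0.6+7.9 = 8.5
Quorn - Jorvik - Orton - Dunly: 0.6+0.4+8.1 = 9.1
Quorn - Jorvik - Orton - Marden - Neston - Dunly: 0.6+0.4+2.6+1.6+2.7 = 7.9
Cheapest is Quorn - Jorvik - Orton - Marden - Neston - Dunly at 7.9 km.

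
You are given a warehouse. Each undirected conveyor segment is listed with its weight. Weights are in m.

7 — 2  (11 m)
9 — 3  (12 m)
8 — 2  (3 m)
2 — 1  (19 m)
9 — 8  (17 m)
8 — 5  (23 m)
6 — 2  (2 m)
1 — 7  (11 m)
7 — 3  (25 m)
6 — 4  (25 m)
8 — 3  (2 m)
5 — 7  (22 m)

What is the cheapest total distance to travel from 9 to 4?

Settle nodes by increasing distance from 9:
9: 0
3: 12  (via 9)
8: 14  (via 3)
2: 17  (via 8)
6: 19  (via 2)
7: 28  (via 2)
1: 36  (via 2)
5: 37  (via 8)
4: 44  (via 6)
Shortest route: 9 → 3 → 8 → 2 → 6 → 4 = 44 m.

44 m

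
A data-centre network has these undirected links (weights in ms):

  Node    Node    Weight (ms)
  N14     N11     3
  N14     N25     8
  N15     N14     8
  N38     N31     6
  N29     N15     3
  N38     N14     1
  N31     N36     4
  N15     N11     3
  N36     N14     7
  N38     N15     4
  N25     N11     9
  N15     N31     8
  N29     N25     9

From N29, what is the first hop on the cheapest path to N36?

Candidate routes:
N29 - N15 - N14 - N36: 3+8+7 = 18
N29 - N15 - N11 - N14 - N36: 3+3+3+7 = 16
N29 - N15 - N38 - N14 - N36: 3+4+1+7 = 15
N29 - N15 - N38 - N31 - N36: 3+4+6+4 = 17
Cheapest is N29 - N15 - N38 - N14 - N36 at 15 ms.
So from N29 the first move is to N15.

N15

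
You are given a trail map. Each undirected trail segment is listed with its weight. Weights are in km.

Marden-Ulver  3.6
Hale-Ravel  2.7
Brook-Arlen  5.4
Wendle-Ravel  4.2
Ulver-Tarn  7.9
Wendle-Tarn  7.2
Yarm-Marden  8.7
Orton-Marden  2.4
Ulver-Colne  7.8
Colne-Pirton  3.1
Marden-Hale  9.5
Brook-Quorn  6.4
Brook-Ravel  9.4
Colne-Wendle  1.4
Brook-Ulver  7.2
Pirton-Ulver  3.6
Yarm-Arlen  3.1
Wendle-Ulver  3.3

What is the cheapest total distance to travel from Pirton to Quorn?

Running Dijkstra from Pirton:
Pirton: 0
Colne: 3.1  (via Pirton)
Ulver: 3.6  (via Pirton)
Wendle: 4.5  (via Colne)
Marden: 7.2  (via Ulver)
Ravel: 8.7  (via Wendle)
Orton: 9.6  (via Marden)
Brook: 10.8  (via Ulver)
Hale: 11.4  (via Ravel)
Tarn: 11.5  (via Ulver)
Yarm: 15.9  (via Marden)
Arlen: 16.2  (via Brook)
Quorn: 17.2  (via Brook)
Shortest route: Pirton → Ulver → Brook → Quorn = 17.2 km.

17.2 km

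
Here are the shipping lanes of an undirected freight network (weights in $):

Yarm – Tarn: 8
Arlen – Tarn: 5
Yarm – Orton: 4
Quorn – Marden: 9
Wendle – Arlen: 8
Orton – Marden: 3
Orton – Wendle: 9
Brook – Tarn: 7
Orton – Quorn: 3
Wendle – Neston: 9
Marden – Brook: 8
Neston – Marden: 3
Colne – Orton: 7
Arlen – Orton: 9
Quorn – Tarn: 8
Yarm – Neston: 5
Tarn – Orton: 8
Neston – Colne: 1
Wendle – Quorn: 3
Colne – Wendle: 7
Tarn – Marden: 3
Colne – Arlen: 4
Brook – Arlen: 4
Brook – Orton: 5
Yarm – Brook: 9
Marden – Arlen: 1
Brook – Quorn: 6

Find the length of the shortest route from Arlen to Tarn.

Running Dijkstra from Arlen:
Arlen: 0
Marden: 1  (via Arlen)
Brook: 4  (via Arlen)
Orton: 4  (via Marden)
Neston: 4  (via Marden)
Colne: 4  (via Arlen)
Tarn: 4  (via Marden)
Shortest route: Arlen → Marden → Tarn = $4.

$4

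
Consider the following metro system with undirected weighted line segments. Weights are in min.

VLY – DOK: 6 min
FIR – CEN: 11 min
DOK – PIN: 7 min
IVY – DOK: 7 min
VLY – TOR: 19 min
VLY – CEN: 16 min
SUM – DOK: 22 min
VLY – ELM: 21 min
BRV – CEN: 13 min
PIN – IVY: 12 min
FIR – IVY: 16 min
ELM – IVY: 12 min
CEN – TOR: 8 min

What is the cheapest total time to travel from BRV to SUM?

Candidate routes:
BRV → CEN → TOR → VLY → DOK → SUM: 13+8+19+6+22 = 68
BRV → CEN → VLY → DOK → SUM: 13+16+6+22 = 57
BRV → CEN → FIR → IVY → DOK → SUM: 13+11+16+7+22 = 69
The minimum is 57 min via BRV → CEN → VLY → DOK → SUM.

57 min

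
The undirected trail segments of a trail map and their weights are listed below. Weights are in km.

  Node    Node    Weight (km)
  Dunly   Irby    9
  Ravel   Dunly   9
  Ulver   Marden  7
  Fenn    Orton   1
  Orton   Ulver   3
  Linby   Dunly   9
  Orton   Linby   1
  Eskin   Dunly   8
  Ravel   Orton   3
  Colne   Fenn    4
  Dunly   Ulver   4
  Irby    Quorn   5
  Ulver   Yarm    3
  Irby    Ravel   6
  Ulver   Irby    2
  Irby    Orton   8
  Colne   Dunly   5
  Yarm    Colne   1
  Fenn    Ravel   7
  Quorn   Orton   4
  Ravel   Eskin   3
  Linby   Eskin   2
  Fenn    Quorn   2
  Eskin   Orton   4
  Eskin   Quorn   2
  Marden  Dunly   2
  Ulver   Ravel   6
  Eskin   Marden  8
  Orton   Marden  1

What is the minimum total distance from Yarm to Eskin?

9 km

Settle nodes by increasing distance from Yarm:
Yarm: 0
Colne: 1  (via Yarm)
Ulver: 3  (via Yarm)
Fenn: 5  (via Colne)
Irby: 5  (via Ulver)
Dunly: 6  (via Colne)
Orton: 6  (via Ulver)
Marden: 7  (via Orton)
Quorn: 7  (via Fenn)
Linby: 7  (via Orton)
Ravel: 9  (via Ulver)
Eskin: 9  (via Quorn)
Shortest route: Yarm → Colne → Fenn → Quorn → Eskin = 9 km.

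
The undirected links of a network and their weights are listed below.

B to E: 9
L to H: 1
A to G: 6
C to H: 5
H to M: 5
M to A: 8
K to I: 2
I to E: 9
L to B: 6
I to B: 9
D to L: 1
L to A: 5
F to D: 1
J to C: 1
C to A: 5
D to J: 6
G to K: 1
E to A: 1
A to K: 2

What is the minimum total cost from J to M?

Candidate routes:
J–D–L–H–M: 6+1+1+5 = 13
J–C–H–M: 1+5+5 = 11
Cheapest is J–C–H–M at 11.

11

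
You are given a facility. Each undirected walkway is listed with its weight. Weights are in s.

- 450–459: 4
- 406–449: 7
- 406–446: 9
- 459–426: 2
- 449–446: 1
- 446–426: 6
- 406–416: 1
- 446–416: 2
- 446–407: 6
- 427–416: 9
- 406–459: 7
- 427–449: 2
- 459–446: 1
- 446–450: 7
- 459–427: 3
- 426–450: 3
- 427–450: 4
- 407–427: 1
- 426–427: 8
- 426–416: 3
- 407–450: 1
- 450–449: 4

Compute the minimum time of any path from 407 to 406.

7 s

Enumerating some paths:
407 → 450 → 426 → 416 → 406: 1+3+3+1 = 8
407 → 427 → 449 → 446 → 416 → 406: 1+2+1+2+1 = 7
407 → 427 → 459 → 446 → 416 → 406: 1+3+1+2+1 = 8
Cheapest is 407 → 427 → 449 → 446 → 416 → 406 at 7 s.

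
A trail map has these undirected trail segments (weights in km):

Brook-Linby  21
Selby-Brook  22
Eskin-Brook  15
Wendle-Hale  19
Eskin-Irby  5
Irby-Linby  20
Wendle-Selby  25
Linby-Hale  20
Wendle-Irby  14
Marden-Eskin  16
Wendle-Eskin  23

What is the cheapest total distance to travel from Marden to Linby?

Enumerating some paths:
Marden–Eskin–Brook–Linby: 16+15+21 = 52
Marden–Eskin–Irby–Wendle–Hale–Linby: 16+5+14+19+20 = 74
Marden–Eskin–Wendle–Irby–Linby: 16+23+14+20 = 73
Marden–Eskin–Irby–Linby: 16+5+20 = 41
Cheapest is Marden–Eskin–Irby–Linby at 41 km.

41 km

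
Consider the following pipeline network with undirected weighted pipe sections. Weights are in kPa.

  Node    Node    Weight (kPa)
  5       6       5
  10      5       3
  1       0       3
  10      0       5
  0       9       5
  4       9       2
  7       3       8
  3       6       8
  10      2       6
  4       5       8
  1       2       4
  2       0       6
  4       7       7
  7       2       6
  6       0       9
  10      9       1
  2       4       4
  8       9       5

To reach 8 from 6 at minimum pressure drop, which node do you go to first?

Compare a few routes:
6–0–9–8: 9+5+5 = 19
6–5–10–9–8: 5+3+1+5 = 14
Cheapest is 6–5–10–9–8 at 14 kPa.
So from 6 the first move is to 5.

5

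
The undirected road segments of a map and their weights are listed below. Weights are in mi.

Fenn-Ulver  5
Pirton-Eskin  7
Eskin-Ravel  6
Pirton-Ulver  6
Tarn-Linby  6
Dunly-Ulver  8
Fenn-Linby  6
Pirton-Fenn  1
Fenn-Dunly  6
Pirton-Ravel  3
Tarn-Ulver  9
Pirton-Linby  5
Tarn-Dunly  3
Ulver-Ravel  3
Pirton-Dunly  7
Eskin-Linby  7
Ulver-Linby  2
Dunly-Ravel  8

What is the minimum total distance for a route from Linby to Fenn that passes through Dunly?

15 mi

Shortest Linby→Dunly: Linby → Tarn → Dunly = 9
Shortest Dunly→Fenn: Dunly → Fenn = 6
Total via Dunly: 9 + 6 = 15 mi.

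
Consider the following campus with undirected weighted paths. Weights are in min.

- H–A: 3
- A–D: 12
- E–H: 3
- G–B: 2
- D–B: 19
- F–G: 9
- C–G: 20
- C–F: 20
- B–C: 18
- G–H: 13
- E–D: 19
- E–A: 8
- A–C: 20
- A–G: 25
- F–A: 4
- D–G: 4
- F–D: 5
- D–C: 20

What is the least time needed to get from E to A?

Settle nodes by increasing distance from E:
E: 0
H: 3  (via E)
A: 6  (via H)
Shortest route: E → H → A = 6 min.

6 min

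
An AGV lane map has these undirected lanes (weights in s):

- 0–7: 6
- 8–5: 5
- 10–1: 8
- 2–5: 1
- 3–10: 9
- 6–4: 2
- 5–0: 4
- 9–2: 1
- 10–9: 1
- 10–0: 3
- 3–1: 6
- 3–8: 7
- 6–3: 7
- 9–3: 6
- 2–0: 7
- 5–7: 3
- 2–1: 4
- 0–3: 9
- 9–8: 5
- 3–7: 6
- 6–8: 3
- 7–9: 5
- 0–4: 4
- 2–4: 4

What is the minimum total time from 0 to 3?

9 s

Enumerating some paths:
0 - 5 - 2 - 9 - 3: 4+1+1+6 = 12
0 - 10 - 9 - 3: 3+1+6 = 10
0 - 10 - 3: 3+9 = 12
0 - 3: 9 = 9
The minimum is 9 s via 0 - 3.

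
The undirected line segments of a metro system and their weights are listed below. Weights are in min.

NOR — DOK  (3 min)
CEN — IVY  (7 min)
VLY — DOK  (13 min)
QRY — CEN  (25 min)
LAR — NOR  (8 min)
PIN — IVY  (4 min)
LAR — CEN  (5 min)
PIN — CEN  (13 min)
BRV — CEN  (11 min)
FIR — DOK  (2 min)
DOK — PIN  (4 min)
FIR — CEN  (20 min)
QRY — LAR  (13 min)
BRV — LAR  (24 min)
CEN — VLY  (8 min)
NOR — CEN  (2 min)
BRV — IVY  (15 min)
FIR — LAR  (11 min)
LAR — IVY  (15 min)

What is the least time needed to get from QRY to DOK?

23 min

Candidate routes:
QRY → LAR → CEN → NOR → DOK: 13+5+2+3 = 23
QRY → LAR → NOR → DOK: 13+8+3 = 24
Cheapest is QRY → LAR → CEN → NOR → DOK at 23 min.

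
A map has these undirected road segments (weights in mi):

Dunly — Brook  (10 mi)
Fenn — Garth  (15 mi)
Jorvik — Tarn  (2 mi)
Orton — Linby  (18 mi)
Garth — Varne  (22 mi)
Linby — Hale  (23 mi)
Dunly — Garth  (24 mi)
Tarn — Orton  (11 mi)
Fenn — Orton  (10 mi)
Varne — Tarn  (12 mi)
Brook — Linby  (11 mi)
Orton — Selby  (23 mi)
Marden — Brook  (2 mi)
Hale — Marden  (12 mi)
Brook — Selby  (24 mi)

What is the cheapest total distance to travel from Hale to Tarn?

52 mi

Compare a few routes:
Hale–Linby–Orton–Tarn: 23+18+11 = 52
Hale–Marden–Brook–Dunly–Garth–Varne–Tarn: 12+2+10+24+22+12 = 82
Hale–Marden–Brook–Linby–Orton–Tarn: 12+2+11+18+11 = 54
Hale–Marden–Brook–Selby–Orton–Tarn: 12+2+24+23+11 = 72
The minimum is 52 mi via Hale–Linby–Orton–Tarn.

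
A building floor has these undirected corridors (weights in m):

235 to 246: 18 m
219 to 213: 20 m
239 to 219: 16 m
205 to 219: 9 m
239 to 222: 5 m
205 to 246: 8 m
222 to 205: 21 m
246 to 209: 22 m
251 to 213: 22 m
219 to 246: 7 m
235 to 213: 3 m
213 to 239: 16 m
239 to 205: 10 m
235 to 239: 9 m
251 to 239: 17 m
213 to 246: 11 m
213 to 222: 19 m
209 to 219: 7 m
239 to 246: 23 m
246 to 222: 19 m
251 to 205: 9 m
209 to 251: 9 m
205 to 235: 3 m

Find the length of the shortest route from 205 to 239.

10 m

Settle nodes by increasing distance from 205:
205: 0
235: 3  (via 205)
213: 6  (via 235)
246: 8  (via 205)
219: 9  (via 205)
251: 9  (via 205)
239: 10  (via 205)
Shortest route: 205 → 239 = 10 m.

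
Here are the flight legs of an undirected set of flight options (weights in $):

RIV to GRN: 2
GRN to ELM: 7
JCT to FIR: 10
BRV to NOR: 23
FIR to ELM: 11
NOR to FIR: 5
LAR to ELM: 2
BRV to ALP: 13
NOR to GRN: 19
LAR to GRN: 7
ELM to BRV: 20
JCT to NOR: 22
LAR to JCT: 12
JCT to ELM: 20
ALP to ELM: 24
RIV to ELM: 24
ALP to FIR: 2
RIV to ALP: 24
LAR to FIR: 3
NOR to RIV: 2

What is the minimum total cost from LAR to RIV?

Shortest distances from LAR:
LAR: 0
ELM: 2  (via LAR)
FIR: 3  (via LAR)
ALP: 5  (via FIR)
GRN: 7  (via LAR)
NOR: 8  (via FIR)
RIV: 9  (via GRN)
Shortest route: LAR–GRN–RIV = $9.

$9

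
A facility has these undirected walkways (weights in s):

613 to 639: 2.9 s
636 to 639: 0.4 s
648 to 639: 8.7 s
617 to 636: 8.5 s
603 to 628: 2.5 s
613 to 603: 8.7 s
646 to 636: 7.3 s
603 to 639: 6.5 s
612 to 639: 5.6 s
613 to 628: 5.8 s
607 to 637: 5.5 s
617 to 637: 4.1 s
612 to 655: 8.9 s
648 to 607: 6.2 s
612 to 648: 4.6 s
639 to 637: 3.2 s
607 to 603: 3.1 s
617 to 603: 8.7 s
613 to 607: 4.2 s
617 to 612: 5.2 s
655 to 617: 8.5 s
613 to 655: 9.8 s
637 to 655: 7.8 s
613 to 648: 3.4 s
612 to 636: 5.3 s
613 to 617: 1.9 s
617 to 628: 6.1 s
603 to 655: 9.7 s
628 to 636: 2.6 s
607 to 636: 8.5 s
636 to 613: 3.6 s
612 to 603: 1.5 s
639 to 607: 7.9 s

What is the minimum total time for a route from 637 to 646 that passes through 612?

Shortest 637→612: 637–639–612 = 8.8
Best 612 to 646: 612–636–646 costing 12.6
Total via 612: 8.8 + 12.6 = 21.4 s.

21.4 s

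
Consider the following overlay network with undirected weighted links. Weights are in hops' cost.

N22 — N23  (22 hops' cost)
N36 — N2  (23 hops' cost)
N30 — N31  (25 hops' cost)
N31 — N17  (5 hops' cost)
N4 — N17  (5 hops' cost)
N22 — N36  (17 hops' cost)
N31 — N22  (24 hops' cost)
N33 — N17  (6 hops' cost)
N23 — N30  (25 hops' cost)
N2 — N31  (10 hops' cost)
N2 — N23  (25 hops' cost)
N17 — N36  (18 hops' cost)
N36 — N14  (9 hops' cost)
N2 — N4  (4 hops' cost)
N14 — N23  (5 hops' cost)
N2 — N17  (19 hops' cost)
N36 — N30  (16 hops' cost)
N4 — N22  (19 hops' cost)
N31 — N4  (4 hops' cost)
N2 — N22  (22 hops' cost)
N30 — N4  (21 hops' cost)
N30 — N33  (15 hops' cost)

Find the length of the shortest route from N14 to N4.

Settle nodes by increasing distance from N14:
N14: 0
N23: 5  (via N14)
N36: 9  (via N14)
N30: 25  (via N36)
N22: 26  (via N36)
N17: 27  (via N36)
N2: 30  (via N23)
N31: 32  (via N17)
N4: 32  (via N17)
Shortest route: N14 → N36 → N17 → N4 = 32 hops' cost.

32 hops' cost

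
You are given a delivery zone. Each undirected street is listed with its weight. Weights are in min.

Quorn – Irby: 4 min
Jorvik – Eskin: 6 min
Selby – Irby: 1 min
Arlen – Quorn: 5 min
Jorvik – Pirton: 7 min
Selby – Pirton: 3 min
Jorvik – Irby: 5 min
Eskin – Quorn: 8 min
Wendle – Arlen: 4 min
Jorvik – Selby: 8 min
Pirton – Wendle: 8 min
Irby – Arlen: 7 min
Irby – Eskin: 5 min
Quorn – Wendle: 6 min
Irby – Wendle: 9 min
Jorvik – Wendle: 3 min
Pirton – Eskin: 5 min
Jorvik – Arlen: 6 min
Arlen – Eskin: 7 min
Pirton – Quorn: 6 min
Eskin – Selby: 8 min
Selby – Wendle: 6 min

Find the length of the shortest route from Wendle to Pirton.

Compare a few routes:
Wendle → Jorvik → Irby → Selby → Pirton: 3+5+1+3 = 12
Wendle → Pirton: 8 = 8
Wendle → Selby → Pirton: 6+3 = 9
Wendle → Jorvik → Pirton: 3+7 = 10
Cheapest is Wendle → Pirton at 8 min.

8 min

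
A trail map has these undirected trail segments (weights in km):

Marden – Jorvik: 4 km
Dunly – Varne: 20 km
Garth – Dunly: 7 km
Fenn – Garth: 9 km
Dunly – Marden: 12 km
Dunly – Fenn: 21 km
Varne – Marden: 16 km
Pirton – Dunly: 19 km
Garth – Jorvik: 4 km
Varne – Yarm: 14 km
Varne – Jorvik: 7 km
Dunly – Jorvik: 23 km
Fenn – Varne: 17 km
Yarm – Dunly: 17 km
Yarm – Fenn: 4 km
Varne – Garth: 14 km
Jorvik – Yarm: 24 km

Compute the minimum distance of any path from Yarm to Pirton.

36 km

Settle nodes by increasing distance from Yarm:
Yarm: 0
Fenn: 4  (via Yarm)
Garth: 13  (via Fenn)
Varne: 14  (via Yarm)
Jorvik: 17  (via Garth)
Dunly: 17  (via Yarm)
Marden: 21  (via Jorvik)
Pirton: 36  (via Dunly)
Shortest route: Yarm–Dunly–Pirton = 36 km.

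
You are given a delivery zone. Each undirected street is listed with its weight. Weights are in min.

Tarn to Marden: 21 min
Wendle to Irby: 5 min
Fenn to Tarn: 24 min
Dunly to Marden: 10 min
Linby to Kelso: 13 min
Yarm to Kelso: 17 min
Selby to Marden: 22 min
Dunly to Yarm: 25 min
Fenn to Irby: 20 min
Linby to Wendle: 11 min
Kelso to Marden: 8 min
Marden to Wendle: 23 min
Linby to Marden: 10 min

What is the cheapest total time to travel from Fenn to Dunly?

Running Dijkstra from Fenn:
Fenn: 0
Irby: 20  (via Fenn)
Tarn: 24  (via Fenn)
Wendle: 25  (via Irby)
Linby: 36  (via Wendle)
Marden: 45  (via Tarn)
Kelso: 49  (via Linby)
Dunly: 55  (via Marden)
Shortest route: Fenn → Tarn → Marden → Dunly = 55 min.

55 min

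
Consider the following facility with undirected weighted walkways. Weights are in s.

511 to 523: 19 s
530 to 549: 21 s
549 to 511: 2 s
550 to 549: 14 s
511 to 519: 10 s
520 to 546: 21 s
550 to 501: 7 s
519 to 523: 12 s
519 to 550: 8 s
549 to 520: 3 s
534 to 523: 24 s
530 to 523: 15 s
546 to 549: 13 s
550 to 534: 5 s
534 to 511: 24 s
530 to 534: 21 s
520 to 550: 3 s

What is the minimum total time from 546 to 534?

24 s

Compare a few routes:
546 → 549 → 520 → 550 → 534: 13+3+3+5 = 24
546 → 520 → 550 → 534: 21+3+5 = 29
Cheapest is 546 → 549 → 520 → 550 → 534 at 24 s.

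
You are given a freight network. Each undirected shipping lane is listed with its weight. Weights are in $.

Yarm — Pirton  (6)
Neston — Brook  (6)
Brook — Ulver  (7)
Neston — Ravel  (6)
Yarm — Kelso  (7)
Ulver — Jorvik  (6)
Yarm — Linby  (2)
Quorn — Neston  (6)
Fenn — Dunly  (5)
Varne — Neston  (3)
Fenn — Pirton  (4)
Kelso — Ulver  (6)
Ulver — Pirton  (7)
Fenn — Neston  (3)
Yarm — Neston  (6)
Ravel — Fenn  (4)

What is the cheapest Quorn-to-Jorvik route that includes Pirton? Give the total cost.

Best Quorn to Pirton: Quorn → Neston → Fenn → Pirton costing 13
Shortest Pirton→Jorvik: Pirton → Ulver → Jorvik = 13
Total via Pirton: 13 + 13 = $26.

$26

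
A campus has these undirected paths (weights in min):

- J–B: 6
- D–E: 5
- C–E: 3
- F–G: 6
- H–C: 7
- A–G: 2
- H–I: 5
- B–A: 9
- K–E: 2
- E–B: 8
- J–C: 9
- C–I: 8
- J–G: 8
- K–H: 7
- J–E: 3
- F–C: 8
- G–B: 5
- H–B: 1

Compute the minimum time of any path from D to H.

Running Dijkstra from D:
D: 0
E: 5  (via D)
K: 7  (via E)
C: 8  (via E)
J: 8  (via E)
B: 13  (via E)
H: 14  (via K)
Shortest route: D → E → K → H = 14 min.

14 min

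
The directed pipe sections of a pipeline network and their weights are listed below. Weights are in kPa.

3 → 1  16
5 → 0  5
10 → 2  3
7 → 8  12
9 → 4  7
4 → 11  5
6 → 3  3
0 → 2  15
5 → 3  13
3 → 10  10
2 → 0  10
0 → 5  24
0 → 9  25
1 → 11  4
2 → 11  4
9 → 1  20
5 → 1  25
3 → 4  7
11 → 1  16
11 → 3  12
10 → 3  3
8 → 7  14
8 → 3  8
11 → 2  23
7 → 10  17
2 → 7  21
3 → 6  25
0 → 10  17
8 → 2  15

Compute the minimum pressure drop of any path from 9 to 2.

Compare a few routes:
9 - 1 - 11 - 3 - 10 - 2: 20+4+12+10+3 = 49
9 - 4 - 11 - 2: 7+5+23 = 35
9 - 4 - 11 - 3 - 10 - 2: 7+5+12+10+3 = 37
9 - 1 - 11 - 2: 20+4+23 = 47
Cheapest is 9 - 4 - 11 - 2 at 35 kPa.

35 kPa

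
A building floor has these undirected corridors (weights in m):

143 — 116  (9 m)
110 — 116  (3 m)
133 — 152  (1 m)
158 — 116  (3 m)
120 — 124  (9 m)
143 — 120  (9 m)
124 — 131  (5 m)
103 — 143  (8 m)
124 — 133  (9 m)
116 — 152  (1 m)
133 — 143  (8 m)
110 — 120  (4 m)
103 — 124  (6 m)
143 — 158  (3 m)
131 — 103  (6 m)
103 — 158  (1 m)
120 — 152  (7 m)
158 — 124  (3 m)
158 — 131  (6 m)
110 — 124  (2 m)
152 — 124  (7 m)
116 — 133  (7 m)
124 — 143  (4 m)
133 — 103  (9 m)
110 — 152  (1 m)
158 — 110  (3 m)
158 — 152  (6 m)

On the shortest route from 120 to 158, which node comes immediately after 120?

Candidate routes:
120 - 110 - 158: 4+3 = 7
120 - 110 - 116 - 158: 4+3+3 = 10
120 - 110 - 152 - 116 - 158: 4+1+1+3 = 9
120 - 110 - 124 - 158: 4+2+3 = 9
The minimum is 7 m via 120 - 110 - 158.
So from 120 the first move is to 110.

110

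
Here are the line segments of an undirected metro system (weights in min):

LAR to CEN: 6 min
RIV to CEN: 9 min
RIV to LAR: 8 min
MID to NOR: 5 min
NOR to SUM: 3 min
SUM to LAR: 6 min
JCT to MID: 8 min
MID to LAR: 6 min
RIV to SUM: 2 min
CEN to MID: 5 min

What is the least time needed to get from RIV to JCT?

18 min

Running Dijkstra from RIV:
RIV: 0
SUM: 2  (via RIV)
NOR: 5  (via SUM)
LAR: 8  (via RIV)
CEN: 9  (via RIV)
MID: 10  (via NOR)
JCT: 18  (via MID)
Shortest route: RIV → SUM → NOR → MID → JCT = 18 min.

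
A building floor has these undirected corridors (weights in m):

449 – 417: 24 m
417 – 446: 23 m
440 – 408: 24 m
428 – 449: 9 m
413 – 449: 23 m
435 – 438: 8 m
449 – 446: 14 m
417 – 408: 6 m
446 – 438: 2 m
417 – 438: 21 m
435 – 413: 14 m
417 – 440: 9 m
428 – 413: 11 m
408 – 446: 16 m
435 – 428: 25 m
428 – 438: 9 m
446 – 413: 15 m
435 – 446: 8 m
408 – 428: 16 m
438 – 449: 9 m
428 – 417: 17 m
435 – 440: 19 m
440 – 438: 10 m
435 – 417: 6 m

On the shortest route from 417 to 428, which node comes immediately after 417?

Enumerating some paths:
417–428: 17 = 17
417–408–428: 6+16 = 22
417–435–438–428: 6+8+9 = 23
The minimum is 17 m via 417–428.
So from 417 the first move is to 428.

428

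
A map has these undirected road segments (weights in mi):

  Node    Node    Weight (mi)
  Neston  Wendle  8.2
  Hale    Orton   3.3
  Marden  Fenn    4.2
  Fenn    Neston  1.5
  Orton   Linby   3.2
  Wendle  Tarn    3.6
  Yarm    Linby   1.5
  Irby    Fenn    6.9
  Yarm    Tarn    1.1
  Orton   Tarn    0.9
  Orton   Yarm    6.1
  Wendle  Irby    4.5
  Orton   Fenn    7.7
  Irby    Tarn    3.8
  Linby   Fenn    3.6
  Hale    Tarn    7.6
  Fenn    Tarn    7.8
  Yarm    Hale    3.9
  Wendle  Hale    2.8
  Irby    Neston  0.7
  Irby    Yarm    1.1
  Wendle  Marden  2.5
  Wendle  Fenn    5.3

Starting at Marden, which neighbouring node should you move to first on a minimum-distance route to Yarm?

Compare a few routes:
Marden - Fenn - Neston - Irby - Yarm: 4.2+1.5+0.7+1.1 = 7.5
Marden - Wendle - Irby - Yarm: 2.5+4.5+1.1 = 8.1
Marden - Wendle - Tarn - Yarm: 2.5+3.6+1.1 = 7.2
The minimum is 7.2 mi via Marden - Wendle - Tarn - Yarm.
So from Marden the first move is to Wendle.

Wendle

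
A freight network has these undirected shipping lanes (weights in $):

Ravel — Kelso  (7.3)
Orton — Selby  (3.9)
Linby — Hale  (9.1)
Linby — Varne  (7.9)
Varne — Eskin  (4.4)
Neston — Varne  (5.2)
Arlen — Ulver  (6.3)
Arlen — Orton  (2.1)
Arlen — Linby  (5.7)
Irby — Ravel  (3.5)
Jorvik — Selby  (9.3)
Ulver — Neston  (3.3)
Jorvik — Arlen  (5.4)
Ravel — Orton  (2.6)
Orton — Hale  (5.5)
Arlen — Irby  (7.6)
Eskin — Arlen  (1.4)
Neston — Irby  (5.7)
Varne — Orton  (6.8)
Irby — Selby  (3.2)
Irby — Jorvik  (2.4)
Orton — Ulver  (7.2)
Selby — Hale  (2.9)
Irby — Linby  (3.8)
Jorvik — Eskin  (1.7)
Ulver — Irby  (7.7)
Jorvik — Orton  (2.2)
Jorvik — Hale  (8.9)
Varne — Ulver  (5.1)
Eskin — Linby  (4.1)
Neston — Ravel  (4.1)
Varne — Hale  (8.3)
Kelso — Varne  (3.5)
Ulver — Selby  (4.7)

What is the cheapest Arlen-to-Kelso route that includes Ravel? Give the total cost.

Shortest Arlen→Ravel: Arlen–Orton–Ravel = 4.7
Best Ravel to Kelso: Ravel–Kelso costing 7.3
Total via Ravel: 4.7 + 7.3 = $12.

$12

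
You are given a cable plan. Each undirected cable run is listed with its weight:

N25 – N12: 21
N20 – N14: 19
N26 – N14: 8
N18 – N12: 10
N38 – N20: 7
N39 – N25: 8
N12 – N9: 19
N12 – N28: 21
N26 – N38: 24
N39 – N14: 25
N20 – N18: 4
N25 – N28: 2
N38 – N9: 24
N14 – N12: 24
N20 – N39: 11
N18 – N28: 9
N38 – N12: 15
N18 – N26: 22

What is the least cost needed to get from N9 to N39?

42

Candidate routes:
N9 → N12 → N18 → N20 → N39: 19+10+4+11 = 44
N9 → N12 → N18 → N28 → N25 → N39: 19+10+9+2+8 = 48
N9 → N38 → N20 → N39: 24+7+11 = 42
N9 → N12 → N25 → N39: 19+21+8 = 48
The minimum is 42 via N9 → N38 → N20 → N39.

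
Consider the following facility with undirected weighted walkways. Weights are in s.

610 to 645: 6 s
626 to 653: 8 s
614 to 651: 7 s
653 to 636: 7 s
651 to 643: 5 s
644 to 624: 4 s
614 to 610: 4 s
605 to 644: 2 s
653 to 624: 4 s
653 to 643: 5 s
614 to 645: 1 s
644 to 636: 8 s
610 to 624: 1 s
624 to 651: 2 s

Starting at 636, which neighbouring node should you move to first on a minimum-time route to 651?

653

Compare a few routes:
636 - 644 - 624 - 651: 8+4+2 = 14
636 - 653 - 624 - 651: 7+4+2 = 13
636 - 653 - 643 - 651: 7+5+5 = 17
Cheapest is 636 - 653 - 624 - 651 at 13 s.
So from 636 the first move is to 653.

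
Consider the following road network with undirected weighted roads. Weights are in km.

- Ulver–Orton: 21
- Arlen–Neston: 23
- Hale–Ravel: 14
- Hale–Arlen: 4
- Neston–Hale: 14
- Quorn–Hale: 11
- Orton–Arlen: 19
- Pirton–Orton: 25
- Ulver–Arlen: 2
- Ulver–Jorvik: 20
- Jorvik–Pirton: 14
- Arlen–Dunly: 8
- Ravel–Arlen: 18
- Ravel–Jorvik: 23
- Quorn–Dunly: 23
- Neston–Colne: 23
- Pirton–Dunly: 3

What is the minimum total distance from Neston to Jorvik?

Enumerating some paths:
Neston → Arlen → Ulver → Jorvik: 23+2+20 = 45
Neston → Hale → Arlen → Dunly → Pirton → Jorvik: 14+4+8+3+14 = 43
Neston → Hale → Arlen → Ulver → Jorvik: 14+4+2+20 = 40
The minimum is 40 km via Neston → Hale → Arlen → Ulver → Jorvik.

40 km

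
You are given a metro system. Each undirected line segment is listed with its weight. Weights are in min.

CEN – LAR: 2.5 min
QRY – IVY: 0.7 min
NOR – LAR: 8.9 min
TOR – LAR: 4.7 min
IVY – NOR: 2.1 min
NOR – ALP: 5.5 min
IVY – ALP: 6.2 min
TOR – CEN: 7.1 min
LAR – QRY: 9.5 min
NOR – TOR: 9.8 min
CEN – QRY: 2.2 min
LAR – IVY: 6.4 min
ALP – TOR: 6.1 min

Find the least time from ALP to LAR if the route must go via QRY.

Best ALP to QRY: ALP → IVY → QRY costing 6.9
Best QRY to LAR: QRY → CEN → LAR costing 4.7
Total via QRY: 6.9 + 4.7 = 11.6 min.

11.6 min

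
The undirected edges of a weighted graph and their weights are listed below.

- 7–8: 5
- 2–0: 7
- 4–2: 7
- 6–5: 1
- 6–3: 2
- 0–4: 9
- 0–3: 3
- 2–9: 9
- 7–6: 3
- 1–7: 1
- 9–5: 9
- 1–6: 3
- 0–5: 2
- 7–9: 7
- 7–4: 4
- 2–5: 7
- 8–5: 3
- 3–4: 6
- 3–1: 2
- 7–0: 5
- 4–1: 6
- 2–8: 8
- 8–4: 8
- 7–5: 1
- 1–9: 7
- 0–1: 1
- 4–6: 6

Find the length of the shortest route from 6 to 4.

6

Enumerating some paths:
6–7–4: 3+4 = 7
6–1–7–4: 3+1+4 = 8
6–4: 6 = 6
Cheapest is 6–4 at 6.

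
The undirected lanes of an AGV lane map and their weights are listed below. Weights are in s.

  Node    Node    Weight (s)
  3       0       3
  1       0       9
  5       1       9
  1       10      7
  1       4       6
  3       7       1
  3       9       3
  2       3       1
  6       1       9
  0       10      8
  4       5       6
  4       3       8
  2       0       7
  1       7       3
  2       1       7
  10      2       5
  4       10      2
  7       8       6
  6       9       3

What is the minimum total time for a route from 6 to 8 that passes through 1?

Shortest 6→1: 6 → 1 = 9
Best 1 to 8: 1 → 7 → 8 costing 9
Total via 1: 9 + 9 = 18 s.

18 s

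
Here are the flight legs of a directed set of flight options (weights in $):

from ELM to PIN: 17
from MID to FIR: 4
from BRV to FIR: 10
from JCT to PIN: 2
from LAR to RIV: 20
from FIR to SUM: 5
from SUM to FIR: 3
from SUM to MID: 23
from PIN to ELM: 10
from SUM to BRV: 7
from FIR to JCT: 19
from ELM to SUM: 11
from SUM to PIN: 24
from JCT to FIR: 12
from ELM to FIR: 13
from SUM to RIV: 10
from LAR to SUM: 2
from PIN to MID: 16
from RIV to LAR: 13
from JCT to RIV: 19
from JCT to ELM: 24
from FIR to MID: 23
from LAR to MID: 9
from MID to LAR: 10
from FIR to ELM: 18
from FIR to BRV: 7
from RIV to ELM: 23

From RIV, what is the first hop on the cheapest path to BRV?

Compare a few routes:
RIV - LAR - SUM - BRV: 13+2+7 = 22
RIV - LAR - SUM - FIR - BRV: 13+2+3+7 = 25
Cheapest is RIV - LAR - SUM - BRV at $22.
So from RIV the first move is to LAR.

LAR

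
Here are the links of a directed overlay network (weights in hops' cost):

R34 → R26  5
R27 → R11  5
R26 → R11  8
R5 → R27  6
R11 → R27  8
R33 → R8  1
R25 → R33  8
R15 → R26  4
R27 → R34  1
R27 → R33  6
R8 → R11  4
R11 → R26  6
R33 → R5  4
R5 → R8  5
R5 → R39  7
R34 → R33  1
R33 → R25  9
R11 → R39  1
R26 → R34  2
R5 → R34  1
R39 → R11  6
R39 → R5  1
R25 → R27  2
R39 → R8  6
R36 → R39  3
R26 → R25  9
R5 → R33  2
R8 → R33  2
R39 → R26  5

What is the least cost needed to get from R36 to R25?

15 hops' cost

Candidate routes:
R36–R39–R5–R34–R26–R25: 3+1+1+5+9 = 19
R36–R39–R26–R34–R33–R25: 3+5+2+1+9 = 20
R36–R39–R5–R33–R25: 3+1+2+9 = 15
R36–R39–R26–R25: 3+5+9 = 17
The minimum is 15 hops' cost via R36–R39–R5–R33–R25.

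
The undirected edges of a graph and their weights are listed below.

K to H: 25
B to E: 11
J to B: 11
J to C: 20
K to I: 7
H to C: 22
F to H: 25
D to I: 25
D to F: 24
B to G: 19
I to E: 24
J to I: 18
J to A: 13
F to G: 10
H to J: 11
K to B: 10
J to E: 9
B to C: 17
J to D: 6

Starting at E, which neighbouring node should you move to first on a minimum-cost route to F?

J

Candidate routes:
E → J → H → F: 9+11+25 = 45
E → J → B → G → F: 9+11+19+10 = 49
E → B → G → F: 11+19+10 = 40
E → J → D → F: 9+6+24 = 39
The minimum is 39 via E → J → D → F.
So from E the first move is to J.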